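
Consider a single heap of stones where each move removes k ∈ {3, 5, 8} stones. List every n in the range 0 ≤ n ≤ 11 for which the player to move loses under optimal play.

Grundy values for subtraction set {3, 5, 8}:
k:     0  1  2  3  4  5  6  7  8  9 10 11
g(k):  0  0  0  1  1  1  2  2  2  3  3  0
The P-positions (g = 0) in 0..11 are 0, 1, 2, 11.

0, 1, 2, 11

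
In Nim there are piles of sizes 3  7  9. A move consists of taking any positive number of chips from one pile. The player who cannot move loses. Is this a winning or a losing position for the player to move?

Winning position

Nim-sum: 3 XOR 7 XOR 9 = 13.
The nim-sum is 13 ≠ 0, so this is an N-position: the player to move can win.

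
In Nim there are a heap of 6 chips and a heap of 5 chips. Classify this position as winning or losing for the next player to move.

Nim-sum: 6 ^ 5 = 3.
The nim-sum is 3 ≠ 0, so this is an N-position: the player to move can win.

Winning position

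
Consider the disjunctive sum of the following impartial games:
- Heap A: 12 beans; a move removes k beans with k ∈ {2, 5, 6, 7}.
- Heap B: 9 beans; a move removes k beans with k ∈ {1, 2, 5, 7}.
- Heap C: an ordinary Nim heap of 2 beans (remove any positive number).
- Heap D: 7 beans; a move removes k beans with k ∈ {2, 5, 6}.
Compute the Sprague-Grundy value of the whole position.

For heap A, compute g(0), g(1), … with moves {2, 5, 6, 7}:
g(0) = mex{} = 0
g(1) = mex{} = 0
g(2) = mex{0} = 1
g(3) = mex{0} = 1
g(4) = mex{1} = 0
g(5) = mex{0,1} = 2
g(6) = mex{0} = 1
g(7) = mex{0,1,2} = 3
g(8) = mex{0,1} = 2
g(9) = mex{0,1,3} = 2
g(10) = mex{0,1,2} = 3
g(11) = mex{0,1,2} = 3
g(12) = mex{1,2,3} = 0
So g(12) = 0.
Build the Grundy sequence for heap B with g(k) = mex{g(k−s) : s ∈ {1, 2, 5, 7}, s ≤ k}:
k:     0  1  2  3  4  5  6  7  8  9
g(k):  0  1  2  0  1  2  0  1  2  0
So g(9) = 0.
Heap C is a plain Nim heap of size 2, so its Grundy value is 2.
Grundy values for heap D (subtraction set {2, 5, 6}):
k:     0  1  2  3  4  5  6  7
g(k):  0  0  1  1  0  2  1  3
So g(7) = 3.
The value of a disjunctive sum is the nim-sum of the parts.
Combined value = 0 ⊕ 0 ⊕ 2 ⊕ 3 = 1.

1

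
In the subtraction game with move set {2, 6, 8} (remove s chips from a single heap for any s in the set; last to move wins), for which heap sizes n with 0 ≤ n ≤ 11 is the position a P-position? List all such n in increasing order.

0, 1, 4, 5

Compute g(0), g(1), … for moves {2, 6, 8}:
k:     0  1  2  3  4  5  6  7  8  9 10 11
g(k):  0  0  1  1  0  0  1  1  2  2  3  3
The P-positions (g = 0) in 0..11 are 0, 1, 4, 5.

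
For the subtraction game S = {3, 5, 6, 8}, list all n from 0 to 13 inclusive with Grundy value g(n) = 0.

0, 1, 2, 11, 12, 13

Build the Grundy sequence with g(k) = mex{g(k−s) : s ∈ {3, 5, 6, 8}, s ≤ k}:
k:     0  1  2  3  4  5  6  7  8  9 10 11 12 13
g(k):  0  0  0  1  1  1  2  2  2  3  3  0  0  0
The P-positions (g = 0) in 0..13 are 0, 1, 2, 11, 12, 13.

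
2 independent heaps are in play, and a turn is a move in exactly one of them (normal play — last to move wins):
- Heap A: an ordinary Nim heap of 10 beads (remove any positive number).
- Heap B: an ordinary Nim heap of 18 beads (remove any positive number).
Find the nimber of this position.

24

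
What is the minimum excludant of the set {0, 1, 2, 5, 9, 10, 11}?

3

The values 0, 1, 2 are all present; 3 is the first non-negative integer missing from the set.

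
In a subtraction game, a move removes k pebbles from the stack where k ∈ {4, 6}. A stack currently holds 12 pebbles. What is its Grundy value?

0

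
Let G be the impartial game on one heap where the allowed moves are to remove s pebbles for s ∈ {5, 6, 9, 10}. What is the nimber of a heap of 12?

2

Compute g(0), g(1), … for moves {5, 6, 9, 10}:
k:     0  1  2  3  4  5  6  7  8  9 10 11 12
g(k):  0  0  0  0  0  1  1  1  1  1  2  2  2
So g(12) = 2.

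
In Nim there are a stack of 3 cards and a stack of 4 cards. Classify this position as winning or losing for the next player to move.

Winning position

Bitwise XOR of the heap sizes:
  011  (3)
  100  (4)
  ---
  111  (7)
The nim-sum is 7 ≠ 0, so this is an N-position: the player to move can win.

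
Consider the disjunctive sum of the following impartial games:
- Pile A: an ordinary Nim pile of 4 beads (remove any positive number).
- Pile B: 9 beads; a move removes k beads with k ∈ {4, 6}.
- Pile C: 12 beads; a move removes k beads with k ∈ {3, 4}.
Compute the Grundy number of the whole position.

Pile A is a plain Nim pile of size 4, so its Grundy value is 4.
Grundy values for pile B (subtraction set {4, 6}):
k:     0  1  2  3  4  5  6  7  8  9
g(k):  0  0  0  0  1  1  1  1  2  2
So g(9) = 2.
Grundy values for pile C (subtraction set {3, 4}):
k:     0  1  2  3  4  5  6  7  8  9 10 11 12
g(k):  0  0  0  1  1  1  2  0  0  0  1  1  1
So g(12) = 1.
The value of a disjunctive sum is the nim-sum of the parts.
Combined value = 4 ⊕ 2 ⊕ 1 = 7.

7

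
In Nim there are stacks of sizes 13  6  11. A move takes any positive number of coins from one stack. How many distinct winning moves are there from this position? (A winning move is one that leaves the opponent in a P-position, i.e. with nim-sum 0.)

0

Write each in binary and XOR column by column:
  1101  (13)
  0110  (6)
  1011  (11)
  ----
  0000  (0)
The nim-sum is already 0, so every move leaves a nonzero nim-sum — there are no winning moves.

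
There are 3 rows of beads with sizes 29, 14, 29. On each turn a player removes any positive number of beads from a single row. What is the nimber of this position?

Nim-sum: 29 XOR 14 XOR 29 = 14.

14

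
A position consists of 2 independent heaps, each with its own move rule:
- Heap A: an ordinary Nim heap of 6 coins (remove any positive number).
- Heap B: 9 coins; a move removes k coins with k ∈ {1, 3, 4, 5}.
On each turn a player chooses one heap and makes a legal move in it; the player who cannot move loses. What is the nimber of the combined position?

7

Heap A is a plain Nim heap of size 6, so its Grundy value is 6.
Grundy values for heap B (subtraction set {1, 3, 4, 5}):
g(0) = mex{} = 0
g(1) = mex{0} = 1
g(2) = mex{1} = 0
g(3) = mex{0} = 1
g(4) = mex{0,1} = 2
g(5) = mex{0,1,2} = 3
g(6) = mex{0,1,3} = 2
g(7) = mex{0,1,2} = 3
g(8) = mex{1,2,3} = 0
g(9) = mex{0,2,3} = 1
So g(9) = 1.
The value of a disjunctive sum is the nim-sum of the parts.
Combined value = 6 ⊕ 1 = 7.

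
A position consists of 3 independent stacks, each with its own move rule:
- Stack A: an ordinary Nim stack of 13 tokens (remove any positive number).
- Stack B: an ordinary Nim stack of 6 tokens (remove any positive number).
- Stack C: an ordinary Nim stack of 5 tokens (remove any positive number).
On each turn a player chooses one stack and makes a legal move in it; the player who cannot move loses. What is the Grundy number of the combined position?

Stack A is a plain Nim stack of size 13, so its Grundy value is 13.
Stack B is a plain Nim stack of size 6, so its Grundy value is 6.
Stack C is a plain Nim stack of size 5, so its Grundy value is 5.
The value of a disjunctive sum is the nim-sum of the parts.
Combined value = 13 ⊕ 6 ⊕ 5 = 14.

14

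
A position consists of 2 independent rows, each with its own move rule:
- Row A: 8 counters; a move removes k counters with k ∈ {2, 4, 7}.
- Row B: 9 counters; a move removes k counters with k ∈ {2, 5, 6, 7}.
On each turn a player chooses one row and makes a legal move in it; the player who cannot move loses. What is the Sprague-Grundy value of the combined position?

For row A, compute g(0), g(1), … with moves {2, 4, 7}:
k:     0  1  2  3  4  5  6  7  8
g(k):  0  0  1  1  2  2  0  3  1
So g(8) = 1.
Build the Grundy sequence for row B with g(k) = mex{g(k−s) : s ∈ {2, 5, 6, 7}, s ≤ k}:
k:     0  1  2  3  4  5  6  7  8  9
g(k):  0  0  1  1  0  2  1  3  2  2
So g(9) = 2.
The value of a disjunctive sum is the nim-sum of the parts.
Combined value = 1 ⊕ 2 = 3.

3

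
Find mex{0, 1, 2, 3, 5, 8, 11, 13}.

The values 0, 1, 2, 3 are all present; 4 is the first non-negative integer missing from the set.

4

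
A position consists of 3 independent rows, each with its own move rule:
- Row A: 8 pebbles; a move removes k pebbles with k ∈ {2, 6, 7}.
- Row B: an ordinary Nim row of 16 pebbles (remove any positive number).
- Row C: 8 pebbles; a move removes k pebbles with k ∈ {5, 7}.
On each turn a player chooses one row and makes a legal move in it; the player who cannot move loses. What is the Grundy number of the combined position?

Build the Grundy sequence for row A with g(k) = mex{g(k−s) : s ∈ {2, 6, 7}, s ≤ k}:
k:     0  1  2  3  4  5  6  7  8
g(k):  0  0  1  1  0  0  1  1  2
So g(8) = 2.
Row B is a plain Nim row of size 16, so its Grundy value is 16.
For row C, compute g(0), g(1), … with moves {5, 7}:
k:     0  1  2  3  4  5  6  7  8
g(k):  0  0  0  0  0  1  1  1  1
So g(8) = 1.
By the Sprague-Grundy theorem, the Grundy value of a sum of independent games is the XOR of the component values.
Combined value = 2 ⊕ 16 ⊕ 1 = 19.

19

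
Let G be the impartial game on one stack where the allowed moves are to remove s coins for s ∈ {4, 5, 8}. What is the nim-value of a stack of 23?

2

Compute g(0), g(1), … for moves {4, 5, 8}:
k:     0  1  2  3  4  5  6  7  8  9 10 11 12 13 14 15 16 17 18 19 20 21 22 23
g(k):  0  0  0  0  1  1  1  1  2  2  2  2  0  0  0  0  1  1  1  1  2  2  2  2
So g(23) = 2.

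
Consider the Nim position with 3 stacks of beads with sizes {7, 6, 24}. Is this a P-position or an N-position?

N-position

Bitwise XOR of the heap sizes:
  00111  (7)
  00110  (6)
  11000  (24)
  -----
  11001  (25)
The nim-sum is 25 ≠ 0, so this is an N-position: the player to move can win.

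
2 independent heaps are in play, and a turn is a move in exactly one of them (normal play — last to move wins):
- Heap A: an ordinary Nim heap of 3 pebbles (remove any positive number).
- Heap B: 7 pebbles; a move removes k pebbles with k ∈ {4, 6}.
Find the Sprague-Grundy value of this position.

Heap A is a plain Nim heap of size 3, so its Grundy value is 3.
Grundy values for heap B (subtraction set {4, 6}):
k:     0  1  2  3  4  5  6  7
g(k):  0  0  0  0  1  1  1  1
So g(7) = 1.
The value of a disjunctive sum is the nim-sum of the parts.
Combined value = 3 XOR 1 = 2.

2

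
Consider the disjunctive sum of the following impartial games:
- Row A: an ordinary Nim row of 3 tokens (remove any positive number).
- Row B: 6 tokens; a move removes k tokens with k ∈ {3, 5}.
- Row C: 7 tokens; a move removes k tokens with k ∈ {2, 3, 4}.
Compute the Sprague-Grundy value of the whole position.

Row A is a plain Nim row of size 3, so its Grundy value is 3.
For row B, compute g(0), g(1), … with moves {3, 5}:
g(0) = mex{} = 0
g(1) = mex{} = 0
g(2) = mex{} = 0
g(3) = mex{0} = 1
g(4) = mex{0} = 1
g(5) = mex{0} = 1
g(6) = mex{0,1} = 2
So g(6) = 2.
Build the Grundy sequence for row C with g(k) = mex{g(k−s) : s ∈ {2, 3, 4}, s ≤ k}:
k:     0  1  2  3  4  5  6  7
g(k):  0  0  1  1  2  2  0  0
So g(7) = 0.
By the Sprague-Grundy theorem, the Grundy value of a sum of independent games is the XOR of the component values.
Combined value = 3 ⊕ 2 ⊕ 0 = 1.

1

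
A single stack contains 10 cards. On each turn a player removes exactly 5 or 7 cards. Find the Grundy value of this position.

2

Compute g(0), g(1), … for moves {5, 7}:
k:     0  1  2  3  4  5  6  7  8  9 10
g(k):  0  0  0  0  0  1  1  1  1  1  2
So g(10) = 2.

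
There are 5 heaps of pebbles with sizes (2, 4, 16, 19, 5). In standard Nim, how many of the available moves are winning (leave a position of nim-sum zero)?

0

Nim-sum: 2 XOR 4 XOR 16 XOR 19 XOR 5 = 0.
The nim-sum is already 0, so every move leaves a nonzero nim-sum — there are no winning moves.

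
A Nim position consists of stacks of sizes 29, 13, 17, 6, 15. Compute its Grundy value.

8

Compute the nim-sum pairwise:
29 ⊕ 13 = 16
16 ⊕ 17 = 1
1 ⊕ 6 = 7
7 ⊕ 15 = 8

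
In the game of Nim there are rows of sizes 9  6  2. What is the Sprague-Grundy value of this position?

13

Compute the nim-sum pairwise:
9 XOR 6 = 15
15 XOR 2 = 13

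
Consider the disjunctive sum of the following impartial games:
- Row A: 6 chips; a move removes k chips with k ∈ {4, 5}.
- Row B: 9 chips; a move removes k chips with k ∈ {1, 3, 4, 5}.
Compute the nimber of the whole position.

Build the Grundy sequence for row A with g(k) = mex{g(k−s) : s ∈ {4, 5}, s ≤ k}:
k:     0  1  2  3  4  5  6
g(k):  0  0  0  0  1  1  1
So g(6) = 1.
For row B, compute g(0), g(1), … with moves {1, 3, 4, 5}:
g(0) = mex{} = 0
g(1) = mex{0} = 1
g(2) = mex{1} = 0
g(3) = mex{0} = 1
g(4) = mex{0,1} = 2
g(5) = mex{0,1,2} = 3
g(6) = mex{0,1,3} = 2
g(7) = mex{0,1,2} = 3
g(8) = mex{1,2,3} = 0
g(9) = mex{0,2,3} = 1
So g(9) = 1.
By the Sprague-Grundy theorem, the Grundy value of a sum of independent games is the XOR of the component values.
Combined value = 1 ⊕ 1 = 0.

0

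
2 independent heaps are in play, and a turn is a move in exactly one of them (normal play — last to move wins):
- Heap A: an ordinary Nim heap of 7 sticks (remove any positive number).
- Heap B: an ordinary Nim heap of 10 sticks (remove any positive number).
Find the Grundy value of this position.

13

Heap A is a plain Nim heap of size 7, so its Grundy value is 7.
Heap B is a plain Nim heap of size 10, so its Grundy value is 10.
By the Sprague-Grundy theorem, the Grundy value of a sum of independent games is the XOR of the component values.
Combined value = 7 ⊕ 10 = 13.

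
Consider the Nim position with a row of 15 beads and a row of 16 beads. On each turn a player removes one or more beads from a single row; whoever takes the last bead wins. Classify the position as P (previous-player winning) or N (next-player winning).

Compute the nim-sum pairwise:
15 XOR 16 = 31
The nim-sum is 31 ≠ 0, so this is an N-position: the player to move can win.

N-position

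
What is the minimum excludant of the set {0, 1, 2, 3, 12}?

4

The values 0, 1, 2, 3 are all present; 4 is the first non-negative integer missing from the set.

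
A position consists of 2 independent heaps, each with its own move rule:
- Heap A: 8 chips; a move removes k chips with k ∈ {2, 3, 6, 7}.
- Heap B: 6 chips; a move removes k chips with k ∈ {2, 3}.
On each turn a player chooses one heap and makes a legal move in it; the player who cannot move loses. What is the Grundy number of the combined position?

2

Build the Grundy sequence for heap A with g(k) = mex{g(k−s) : s ∈ {2, 3, 6, 7}, s ≤ k}:
g(0) = mex{} = 0
g(1) = mex{} = 0
g(2) = mex{0} = 1
g(3) = mex{0} = 1
g(4) = mex{0,1} = 2
g(5) = mex{1} = 0
g(6) = mex{0,1,2} = 3
g(7) = mex{0,2} = 1
g(8) = mex{0,1,3} = 2
So g(8) = 2.
Build the Grundy sequence for heap B with g(k) = mex{g(k−s) : s ∈ {2, 3}, s ≤ k}:
k:     0  1  2  3  4  5  6
g(k):  0  0  1  1  2  0  0
So g(6) = 0.
By the Sprague-Grundy theorem, the Grundy value of a sum of independent games is the XOR of the component values.
Combined value = 2 ⊕ 0 = 2.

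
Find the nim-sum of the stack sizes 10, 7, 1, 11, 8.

15

Bitwise XOR of the heap sizes:
  1010  (10)
  0111  (7)
  0001  (1)
  1011  (11)
  1000  (8)
  ----
  1111  (15)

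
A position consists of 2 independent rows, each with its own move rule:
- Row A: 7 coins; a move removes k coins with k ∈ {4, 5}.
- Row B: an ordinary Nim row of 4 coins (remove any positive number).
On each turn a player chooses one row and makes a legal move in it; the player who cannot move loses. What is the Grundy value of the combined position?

Build the Grundy sequence for row A with g(k) = mex{g(k−s) : s ∈ {4, 5}, s ≤ k}:
k:     0  1  2  3  4  5  6  7
g(k):  0  0  0  0  1  1  1  1
So g(7) = 1.
Row B is a plain Nim row of size 4, so its Grundy value is 4.
By the Sprague-Grundy theorem, the Grundy value of a sum of independent games is the XOR of the component values.
Combined value = 1 ⊕ 4 = 5.

5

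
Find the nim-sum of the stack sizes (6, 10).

12

Bitwise XOR of the heap sizes:
  0110  (6)
  1010  (10)
  ----
  1100  (12)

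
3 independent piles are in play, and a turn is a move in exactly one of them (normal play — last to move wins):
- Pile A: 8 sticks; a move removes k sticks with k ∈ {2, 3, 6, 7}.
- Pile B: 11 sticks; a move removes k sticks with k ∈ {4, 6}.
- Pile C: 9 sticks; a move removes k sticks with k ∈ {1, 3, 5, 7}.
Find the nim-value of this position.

Build the Grundy sequence for pile A with g(k) = mex{g(k−s) : s ∈ {2, 3, 6, 7}, s ≤ k}:
g(0) = mex{} = 0
g(1) = mex{} = 0
g(2) = mex{0} = 1
g(3) = mex{0} = 1
g(4) = mex{0,1} = 2
g(5) = mex{1} = 0
g(6) = mex{0,1,2} = 3
g(7) = mex{0,2} = 1
g(8) = mex{0,1,3} = 2
So g(8) = 2.
Build the Grundy sequence for pile B with g(k) = mex{g(k−s) : s ∈ {4, 6}, s ≤ k}:
k:     0  1  2  3  4  5  6  7  8  9 10 11
g(k):  0  0  0  0  1  1  1  1  2  2  0  0
So g(11) = 0.
Build the Grundy sequence for pile C with g(k) = mex{g(k−s) : s ∈ {1, 3, 5, 7}, s ≤ k}:
k:     0  1  2  3  4  5  6  7  8  9
g(k):  0  1  0  1  0  1  0  1  0  1
So g(9) = 1.
The value of a disjunctive sum is the nim-sum of the parts.
Combined value = 2 ⊕ 0 ⊕ 1 = 3.

3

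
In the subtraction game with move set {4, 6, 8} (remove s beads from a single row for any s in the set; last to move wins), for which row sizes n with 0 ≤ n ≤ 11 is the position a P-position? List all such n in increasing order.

0, 1, 2, 3

Grundy values for subtraction set {4, 6, 8}:
g(0) = mex{} = 0
g(1) = mex{} = 0
g(2) = mex{} = 0
g(3) = mex{} = 0
g(4) = mex{0} = 1
g(5) = mex{0} = 1
g(6) = mex{0} = 1
g(7) = mex{0} = 1
g(8) = mex{0,1} = 2
g(9) = mex{0,1} = 2
g(10) = mex{0,1} = 2
g(11) = mex{0,1} = 2
The P-positions (g = 0) in 0..11 are 0, 1, 2, 3.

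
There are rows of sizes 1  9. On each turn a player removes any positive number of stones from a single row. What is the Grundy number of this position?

8

Nim-sum: 1 ^ 9 = 8.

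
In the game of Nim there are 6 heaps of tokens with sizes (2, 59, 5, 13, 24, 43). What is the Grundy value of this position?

2

Nim-sum: 2 ^ 59 ^ 5 ^ 13 ^ 24 ^ 43 = 2.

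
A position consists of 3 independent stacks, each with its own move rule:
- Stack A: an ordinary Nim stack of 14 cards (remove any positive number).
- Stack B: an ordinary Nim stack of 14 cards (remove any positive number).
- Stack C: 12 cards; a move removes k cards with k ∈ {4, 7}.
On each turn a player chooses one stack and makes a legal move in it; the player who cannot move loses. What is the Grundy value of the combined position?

Stack A is a plain Nim stack of size 14, so its Grundy value is 14.
Stack B is a plain Nim stack of size 14, so its Grundy value is 14.
For stack C, compute g(0), g(1), … with moves {4, 7}:
k:     0  1  2  3  4  5  6  7  8  9 10 11 12
g(k):  0  0  0  0  1  1  1  1  2  2  2  0  0
So g(12) = 0.
By the Sprague-Grundy theorem, the Grundy value of a sum of independent games is the XOR of the component values.
Combined value = 14 XOR 14 XOR 0 = 0.

0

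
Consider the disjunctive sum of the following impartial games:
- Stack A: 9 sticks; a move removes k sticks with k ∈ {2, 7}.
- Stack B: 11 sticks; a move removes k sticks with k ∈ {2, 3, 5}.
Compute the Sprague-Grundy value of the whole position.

For stack A, compute g(0), g(1), … with moves {2, 7}:
g(0) = mex{} = 0
g(1) = mex{} = 0
g(2) = mex{0} = 1
g(3) = mex{0} = 1
g(4) = mex{1} = 0
g(5) = mex{1} = 0
g(6) = mex{0} = 1
g(7) = mex{0} = 1
g(8) = mex{0,1} = 2
g(9) = mex{1} = 0
So g(9) = 0.
Build the Grundy sequence for stack B with g(k) = mex{g(k−s) : s ∈ {2, 3, 5}, s ≤ k}:
g(0) = mex{} = 0
g(1) = mex{} = 0
g(2) = mex{0} = 1
g(3) = mex{0} = 1
g(4) = mex{0,1} = 2
g(5) = mex{0,1} = 2
g(6) = mex{0,1,2} = 3
g(7) = mex{1,2} = 0
g(8) = mex{1,2,3} = 0
g(9) = mex{0,2,3} = 1
g(10) = mex{0,2} = 1
g(11) = mex{0,1,3} = 2
So g(11) = 2.
The value of a disjunctive sum is the nim-sum of the parts.
Combined value = 0 ⊕ 2 = 2.

2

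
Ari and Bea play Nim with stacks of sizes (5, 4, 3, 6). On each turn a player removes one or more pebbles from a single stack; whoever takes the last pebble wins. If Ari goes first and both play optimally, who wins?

Nim-sum: 5 XOR 4 XOR 3 XOR 6 = 4.
The nim-sum is 4 ≠ 0, so this is an N-position: the player to move can win; Ari has a winning move.

Ari wins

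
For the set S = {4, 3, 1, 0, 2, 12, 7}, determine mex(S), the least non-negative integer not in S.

5

The values 0, 1, 2, 3, 4 are all present; 5 is the first non-negative integer missing from the set.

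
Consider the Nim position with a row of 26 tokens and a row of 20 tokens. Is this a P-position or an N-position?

N-position

Nim-sum: 26 ⊕ 20 = 14.
The nim-sum is 14 ≠ 0, so this is an N-position: the player to move can win.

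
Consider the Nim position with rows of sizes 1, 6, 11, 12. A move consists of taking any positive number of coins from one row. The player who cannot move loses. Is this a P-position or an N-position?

P-position

Nim-sum: 1 XOR 6 XOR 11 XOR 12 = 0.
The nim-sum is 0, so this is a P-position: the player to move is in a losing position under optimal play.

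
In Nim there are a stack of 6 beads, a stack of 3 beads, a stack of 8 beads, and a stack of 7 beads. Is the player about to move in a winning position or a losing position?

Winning position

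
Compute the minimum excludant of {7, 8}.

0

0 is not in the set, so the mex is 0.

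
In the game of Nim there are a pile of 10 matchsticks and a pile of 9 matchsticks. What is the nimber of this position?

3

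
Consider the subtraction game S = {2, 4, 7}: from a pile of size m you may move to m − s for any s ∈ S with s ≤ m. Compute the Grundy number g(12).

0

Build the Grundy sequence with g(k) = mex{g(k−s) : s ∈ {2, 4, 7}, s ≤ k}:
g(0) = mex{} = 0
g(1) = mex{} = 0
g(2) = mex{0} = 1
g(3) = mex{0} = 1
g(4) = mex{0,1} = 2
g(5) = mex{0,1} = 2
g(6) = mex{1,2} = 0
g(7) = mex{0,1,2} = 3
g(8) = mex{0,2} = 1
g(9) = mex{1,2,3} = 0
g(10) = mex{0,1} = 2
g(11) = mex{0,2,3} = 1
g(12) = mex{1,2} = 0
So g(12) = 0.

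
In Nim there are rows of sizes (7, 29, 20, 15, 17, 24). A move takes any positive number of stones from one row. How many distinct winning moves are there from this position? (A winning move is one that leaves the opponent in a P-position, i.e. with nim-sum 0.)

3

Bitwise XOR of the heap sizes:
  00111  (7)
  11101  (29)
  10100  (20)
  01111  (15)
  10001  (17)
  11000  (24)
  -----
  01000  (8)
The overall nim-sum is X = 8. A row of size p has a winning move iff p XOR X < p (reduce it to p XOR X).
  7: 7 XOR 8 = 15 ≥ 7 — no move.
  29: 29 XOR 8 = 21 < 29 — winning move (to 21).
  20: 20 XOR 8 = 28 ≥ 20 — no move.
  15: 15 XOR 8 = 7 < 15 — winning move (to 7).
  17: 17 XOR 8 = 25 ≥ 17 — no move.
  24: 24 XOR 8 = 16 < 24 — winning move (to 16).
That gives 3 winning moves.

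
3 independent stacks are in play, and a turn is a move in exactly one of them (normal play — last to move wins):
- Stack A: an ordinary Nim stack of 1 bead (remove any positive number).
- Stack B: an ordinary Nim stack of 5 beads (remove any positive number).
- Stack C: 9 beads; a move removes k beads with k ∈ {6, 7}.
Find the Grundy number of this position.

Stack A is a plain Nim stack of size 1, so its Grundy value is 1.
Stack B is a plain Nim stack of size 5, so its Grundy value is 5.
Grundy values for stack C (subtraction set {6, 7}):
g(0) = mex{} = 0
g(1) = mex{} = 0
g(2) = mex{} = 0
g(3) = mex{} = 0
g(4) = mex{} = 0
g(5) = mex{} = 0
g(6) = mex{0} = 1
g(7) = mex{0} = 1
g(8) = mex{0} = 1
g(9) = mex{0} = 1
So g(9) = 1.
By the Sprague-Grundy theorem, the Grundy value of a sum of independent games is the XOR of the component values.
Combined value = 1 XOR 5 XOR 1 = 5.

5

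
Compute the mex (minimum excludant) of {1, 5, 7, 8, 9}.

0

0 is not in the set, so the mex is 0.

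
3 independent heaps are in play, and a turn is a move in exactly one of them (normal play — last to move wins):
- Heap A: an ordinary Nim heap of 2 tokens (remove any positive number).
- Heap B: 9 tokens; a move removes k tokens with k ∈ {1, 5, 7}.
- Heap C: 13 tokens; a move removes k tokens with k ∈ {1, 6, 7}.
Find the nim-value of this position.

Heap A is a plain Nim heap of size 2, so its Grundy value is 2.
Build the Grundy sequence for heap B with g(k) = mex{g(k−s) : s ∈ {1, 5, 7}, s ≤ k}:
k:     0  1  2  3  4  5  6  7  8  9
g(k):  0  1  0  1  0  1  0  1  0  1
So g(9) = 1.
Build the Grundy sequence for heap C with g(k) = mex{g(k−s) : s ∈ {1, 6, 7}, s ≤ k}:
k:     0  1  2  3  4  5  6  7  8  9 10 11 12 13
g(k):  0  1  0  1  0  1  2  3  2  3  2  3  0  1
So g(13) = 1.
By the Sprague-Grundy theorem, the Grundy value of a sum of independent games is the XOR of the component values.
Combined value = 2 ⊕ 1 ⊕ 1 = 2.

2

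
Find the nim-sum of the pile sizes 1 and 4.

5

Compute the nim-sum pairwise:
1 XOR 4 = 5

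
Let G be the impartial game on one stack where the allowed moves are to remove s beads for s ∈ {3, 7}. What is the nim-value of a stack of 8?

2

Compute g(0), g(1), … for moves {3, 7}:
g(0) = mex{} = 0
g(1) = mex{} = 0
g(2) = mex{} = 0
g(3) = mex{0} = 1
g(4) = mex{0} = 1
g(5) = mex{0} = 1
g(6) = mex{1} = 0
g(7) = mex{0,1} = 2
g(8) = mex{0,1} = 2
So g(8) = 2.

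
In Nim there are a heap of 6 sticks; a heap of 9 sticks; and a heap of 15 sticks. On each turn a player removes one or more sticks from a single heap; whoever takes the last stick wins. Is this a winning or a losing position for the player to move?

Losing position

In binary:
  0110  (6)
  1001  (9)
  1111  (15)
  ----
  0000  (0)
The nim-sum is 0, so this is a P-position: the player to move is in a losing position under optimal play.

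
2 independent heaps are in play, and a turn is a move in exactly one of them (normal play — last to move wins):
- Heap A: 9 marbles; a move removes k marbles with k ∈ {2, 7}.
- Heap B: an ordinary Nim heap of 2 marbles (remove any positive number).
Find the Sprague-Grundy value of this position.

Build the Grundy sequence for heap A with g(k) = mex{g(k−s) : s ∈ {2, 7}, s ≤ k}:
k:     0  1  2  3  4  5  6  7  8  9
g(k):  0  0  1  1  0  0  1  1  2  0
So g(9) = 0.
Heap B is a plain Nim heap of size 2, so its Grundy value is 2.
By the Sprague-Grundy theorem, the Grundy value of a sum of independent games is the XOR of the component values.
Combined value = 0 ⊕ 2 = 2.

2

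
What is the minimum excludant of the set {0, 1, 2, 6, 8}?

3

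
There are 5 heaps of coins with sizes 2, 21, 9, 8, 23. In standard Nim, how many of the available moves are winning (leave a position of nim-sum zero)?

Compute the nim-sum pairwise:
2 ^ 21 = 23
23 ^ 9 = 30
30 ^ 8 = 22
22 ^ 23 = 1
The overall nim-sum is X = 1. A heap of size p has a winning move iff p XOR X < p (reduce it to p XOR X).
  2: 2 XOR 1 = 3 ≥ 2 — no move.
  21: 21 XOR 1 = 20 < 21 — winning move (to 20).
  9: 9 XOR 1 = 8 < 9 — winning move (to 8).
  8: 8 XOR 1 = 9 ≥ 8 — no move.
  23: 23 XOR 1 = 22 < 23 — winning move (to 22).
That gives 3 winning moves.

3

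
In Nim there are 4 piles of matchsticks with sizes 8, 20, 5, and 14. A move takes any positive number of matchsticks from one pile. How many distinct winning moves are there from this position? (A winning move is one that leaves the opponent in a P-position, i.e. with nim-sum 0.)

Bitwise XOR of the heap sizes:
  01000  (8)
  10100  (20)
  00101  (5)
  01110  (14)
  -----
  10111  (23)
The overall nim-sum is X = 23. A pile of size p has a winning move iff p XOR X < p (reduce it to p XOR X).
  8: 8 XOR 23 = 31 ≥ 8 — no move.
  20: 20 XOR 23 = 3 < 20 — winning move (to 3).
  5: 5 XOR 23 = 18 ≥ 5 — no move.
  14: 14 XOR 23 = 25 ≥ 14 — no move.
That gives 1 winning move.

1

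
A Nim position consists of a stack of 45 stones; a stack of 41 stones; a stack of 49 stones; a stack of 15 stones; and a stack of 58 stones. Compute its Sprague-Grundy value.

Nim-sum: 45 XOR 41 XOR 49 XOR 15 XOR 58 = 0.

0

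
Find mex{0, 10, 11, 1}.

The values 0, 1 are all present; 2 is the first non-negative integer missing from the set.

2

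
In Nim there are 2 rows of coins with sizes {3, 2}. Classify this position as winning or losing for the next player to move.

Winning position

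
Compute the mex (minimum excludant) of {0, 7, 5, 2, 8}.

1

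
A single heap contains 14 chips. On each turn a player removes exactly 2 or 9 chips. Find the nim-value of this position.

Compute g(0), g(1), … for moves {2, 9}:
k:     0  1  2  3  4  5  6  7  8  9 10 11 12 13 14
g(k):  0  0  1  1  0  0  1  1  0  2  1  0  0  1  1
So g(14) = 1.

1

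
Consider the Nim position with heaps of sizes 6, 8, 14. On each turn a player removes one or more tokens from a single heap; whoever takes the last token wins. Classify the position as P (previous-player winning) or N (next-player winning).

Nim-sum: 6 XOR 8 XOR 14 = 0.
The nim-sum is 0, so this is a P-position: the player to move is in a losing position under optimal play.

P-position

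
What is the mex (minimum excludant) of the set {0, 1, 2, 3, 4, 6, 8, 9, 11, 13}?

5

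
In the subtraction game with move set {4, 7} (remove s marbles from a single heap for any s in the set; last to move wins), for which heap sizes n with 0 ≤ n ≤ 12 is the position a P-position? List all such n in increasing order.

Build the Grundy sequence with g(k) = mex{g(k−s) : s ∈ {4, 7}, s ≤ k}:
g(0) = mex{} = 0
g(1) = mex{} = 0
g(2) = mex{} = 0
g(3) = mex{} = 0
g(4) = mex{0} = 1
g(5) = mex{0} = 1
g(6) = mex{0} = 1
g(7) = mex{0} = 1
g(8) = mex{0,1} = 2
g(9) = mex{0,1} = 2
g(10) = mex{0,1} = 2
g(11) = mex{1} = 0
g(12) = mex{1,2} = 0
The P-positions (g = 0) in 0..12 are 0, 1, 2, 3, 11, 12.

0, 1, 2, 3, 11, 12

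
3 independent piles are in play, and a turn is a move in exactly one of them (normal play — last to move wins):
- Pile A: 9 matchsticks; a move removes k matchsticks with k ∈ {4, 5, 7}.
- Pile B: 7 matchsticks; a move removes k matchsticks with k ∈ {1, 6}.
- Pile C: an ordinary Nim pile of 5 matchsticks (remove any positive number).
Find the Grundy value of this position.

7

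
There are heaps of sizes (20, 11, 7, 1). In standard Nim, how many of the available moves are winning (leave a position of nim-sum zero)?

Nim-sum: 20 ^ 11 ^ 7 ^ 1 = 25.
The overall nim-sum is X = 25. A heap of size p has a winning move iff p XOR X < p (reduce it to p XOR X).
  20: 20 XOR 25 = 13 < 20 — winning move (to 13).
  11: 11 XOR 25 = 18 ≥ 11 — no move.
  7: 7 XOR 25 = 30 ≥ 7 — no move.
  1: 1 XOR 25 = 24 ≥ 1 — no move.
That gives 1 winning move.

1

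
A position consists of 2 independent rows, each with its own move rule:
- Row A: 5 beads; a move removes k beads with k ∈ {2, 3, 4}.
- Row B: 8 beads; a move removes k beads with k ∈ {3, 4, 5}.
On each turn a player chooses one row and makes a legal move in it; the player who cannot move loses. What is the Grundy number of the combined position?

Grundy values for row A (subtraction set {2, 3, 4}):
g(0) = mex{} = 0
g(1) = mex{} = 0
g(2) = mex{0} = 1
g(3) = mex{0} = 1
g(4) = mex{0,1} = 2
g(5) = mex{0,1} = 2
So g(5) = 2.
Grundy values for row B (subtraction set {3, 4, 5}):
g(0) = mex{} = 0
g(1) = mex{} = 0
g(2) = mex{} = 0
g(3) = mex{0} = 1
g(4) = mex{0} = 1
g(5) = mex{0} = 1
g(6) = mex{0,1} = 2
g(7) = mex{0,1} = 2
g(8) = mex{1} = 0
So g(8) = 0.
The value of a disjunctive sum is the nim-sum of the parts.
Combined value = 2 XOR 0 = 2.

2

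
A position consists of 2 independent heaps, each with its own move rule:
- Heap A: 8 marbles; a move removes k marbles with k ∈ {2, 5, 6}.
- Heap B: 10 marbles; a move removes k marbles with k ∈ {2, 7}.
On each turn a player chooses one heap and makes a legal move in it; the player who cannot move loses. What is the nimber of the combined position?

Grundy values for heap A (subtraction set {2, 5, 6}):
k:     0  1  2  3  4  5  6  7  8
g(k):  0  0  1  1  0  2  1  3  0
So g(8) = 0.
For heap B, compute g(0), g(1), … with moves {2, 7}:
k:     0  1  2  3  4  5  6  7  8  9 10
g(k):  0  0  1  1  0  0  1  1  2  0  0
So g(10) = 0.
The value of a disjunctive sum is the nim-sum of the parts.
Combined value = 0 ⊕ 0 = 0.

0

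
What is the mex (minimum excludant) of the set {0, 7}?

1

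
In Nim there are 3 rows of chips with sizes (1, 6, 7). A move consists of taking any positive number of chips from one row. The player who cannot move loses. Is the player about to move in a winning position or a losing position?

Losing position

Write each in binary and XOR column by column:
  001  (1)
  110  (6)
  111  (7)
  ---
  000  (0)
The nim-sum is 0, so this is a P-position: the player to move is in a losing position under optimal play.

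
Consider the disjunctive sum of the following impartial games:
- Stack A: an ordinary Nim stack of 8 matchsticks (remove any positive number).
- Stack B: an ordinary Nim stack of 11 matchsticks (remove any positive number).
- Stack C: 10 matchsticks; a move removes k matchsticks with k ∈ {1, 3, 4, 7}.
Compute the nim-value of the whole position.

Stack A is a plain Nim stack of size 8, so its Grundy value is 8.
Stack B is a plain Nim stack of size 11, so its Grundy value is 11.
Build the Grundy sequence for stack C with g(k) = mex{g(k−s) : s ∈ {1, 3, 4, 7}, s ≤ k}:
k:     0  1  2  3  4  5  6  7  8  9 10
g(k):  0  1  0  1  2  3  2  3  0  1  0
So g(10) = 0.
The value of a disjunctive sum is the nim-sum of the parts.
Combined value = 8 ⊕ 11 ⊕ 0 = 3.

3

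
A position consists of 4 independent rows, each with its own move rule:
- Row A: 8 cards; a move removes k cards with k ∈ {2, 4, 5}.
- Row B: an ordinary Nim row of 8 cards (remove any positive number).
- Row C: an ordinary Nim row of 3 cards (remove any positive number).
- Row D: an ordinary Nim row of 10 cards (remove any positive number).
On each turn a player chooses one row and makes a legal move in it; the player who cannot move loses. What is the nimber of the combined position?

1

For row A, compute g(0), g(1), … with moves {2, 4, 5}:
g(0) = mex{} = 0
g(1) = mex{} = 0
g(2) = mex{0} = 1
g(3) = mex{0} = 1
g(4) = mex{0,1} = 2
g(5) = mex{0,1} = 2
g(6) = mex{0,1,2} = 3
g(7) = mex{1,2} = 0
g(8) = mex{1,2,3} = 0
So g(8) = 0.
Row B is a plain Nim row of size 8, so its Grundy value is 8.
Row C is a plain Nim row of size 3, so its Grundy value is 3.
Row D is a plain Nim row of size 10, so its Grundy value is 10.
By the Sprague-Grundy theorem, the Grundy value of a sum of independent games is the XOR of the component values.
Combined value = 0 XOR 8 XOR 3 XOR 10 = 1.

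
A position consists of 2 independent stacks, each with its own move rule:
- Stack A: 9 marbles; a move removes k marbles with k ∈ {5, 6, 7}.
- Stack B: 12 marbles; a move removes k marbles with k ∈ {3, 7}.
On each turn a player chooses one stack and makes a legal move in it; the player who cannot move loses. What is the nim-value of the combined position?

1

Grundy values for stack A (subtraction set {5, 6, 7}):
k:     0  1  2  3  4  5  6  7  8  9
g(k):  0  0  0  0  0  1  1  1  1  1
So g(9) = 1.
Grundy values for stack B (subtraction set {3, 7}):
g(0) = mex{} = 0
g(1) = mex{} = 0
g(2) = mex{} = 0
g(3) = mex{0} = 1
g(4) = mex{0} = 1
g(5) = mex{0} = 1
g(6) = mex{1} = 0
g(7) = mex{0,1} = 2
g(8) = mex{0,1} = 2
g(9) = mex{0} = 1
g(10) = mex{1,2} = 0
g(11) = mex{1,2} = 0
g(12) = mex{1} = 0
So g(12) = 0.
By the Sprague-Grundy theorem, the Grundy value of a sum of independent games is the XOR of the component values.
Combined value = 1 ⊕ 0 = 1.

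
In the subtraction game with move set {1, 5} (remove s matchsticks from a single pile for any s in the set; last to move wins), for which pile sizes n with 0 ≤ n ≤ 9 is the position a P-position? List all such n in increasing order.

Compute g(0), g(1), … for moves {1, 5}:
k:     0  1  2  3  4  5  6  7  8  9
g(k):  0  1  0  1  0  1  0  1  0  1
The P-positions (g = 0) in 0..9 are 0, 2, 4, 6, 8.

0, 2, 4, 6, 8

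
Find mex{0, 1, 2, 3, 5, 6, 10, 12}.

4

The values 0, 1, 2, 3 are all present; 4 is the first non-negative integer missing from the set.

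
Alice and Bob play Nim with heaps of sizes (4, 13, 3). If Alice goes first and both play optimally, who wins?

Compute the nim-sum pairwise:
4 XOR 13 = 9
9 XOR 3 = 10
The nim-sum is 10 ≠ 0, so this is an N-position: the player to move can win; Alice has a winning move.

Alice wins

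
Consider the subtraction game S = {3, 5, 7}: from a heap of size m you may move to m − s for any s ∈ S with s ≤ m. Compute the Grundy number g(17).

2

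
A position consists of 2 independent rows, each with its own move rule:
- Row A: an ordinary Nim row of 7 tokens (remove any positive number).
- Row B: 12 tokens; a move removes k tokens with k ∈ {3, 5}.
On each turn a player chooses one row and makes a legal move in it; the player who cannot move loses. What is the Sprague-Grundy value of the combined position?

Row A is a plain Nim row of size 7, so its Grundy value is 7.
For row B, compute g(0), g(1), … with moves {3, 5}:
k:     0  1  2  3  4  5  6  7  8  9 10 11 12
g(k):  0  0  0  1  1  1  2  2  0  0  0  1  1
So g(12) = 1.
By the Sprague-Grundy theorem, the Grundy value of a sum of independent games is the XOR of the component values.
Combined value = 7 ⊕ 1 = 6.

6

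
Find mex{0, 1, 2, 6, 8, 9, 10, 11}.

3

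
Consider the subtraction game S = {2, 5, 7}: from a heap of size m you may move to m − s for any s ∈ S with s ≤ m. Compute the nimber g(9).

2

Grundy values for subtraction set {2, 5, 7}:
g(0) = mex{} = 0
g(1) = mex{} = 0
g(2) = mex{0} = 1
g(3) = mex{0} = 1
g(4) = mex{1} = 0
g(5) = mex{0,1} = 2
g(6) = mex{0} = 1
g(7) = mex{0,1,2} = 3
g(8) = mex{0,1} = 2
g(9) = mex{0,1,3} = 2
So g(9) = 2.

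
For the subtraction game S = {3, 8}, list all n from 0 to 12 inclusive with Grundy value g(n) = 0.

0, 1, 2, 6, 7, 11, 12

Compute g(0), g(1), … for moves {3, 8}:
g(0) = mex{} = 0
g(1) = mex{} = 0
g(2) = mex{} = 0
g(3) = mex{0} = 1
g(4) = mex{0} = 1
g(5) = mex{0} = 1
g(6) = mex{1} = 0
g(7) = mex{1} = 0
g(8) = mex{0,1} = 2
g(9) = mex{0} = 1
g(10) = mex{0} = 1
g(11) = mex{1,2} = 0
g(12) = mex{1} = 0
The P-positions (g = 0) in 0..12 are 0, 1, 2, 6, 7, 11, 12.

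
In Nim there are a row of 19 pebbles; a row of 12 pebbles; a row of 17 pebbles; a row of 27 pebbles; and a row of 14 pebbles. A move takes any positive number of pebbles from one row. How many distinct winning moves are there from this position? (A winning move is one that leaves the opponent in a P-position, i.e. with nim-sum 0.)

Compute the nim-sum pairwise:
19 ⊕ 12 = 31
31 ⊕ 17 = 14
14 ⊕ 27 = 21
21 ⊕ 14 = 27
The overall nim-sum is X = 27. A row of size p has a winning move iff p XOR X < p (reduce it to p XOR X).
  19: 19 XOR 27 = 8 < 19 — winning move (to 8).
  12: 12 XOR 27 = 23 ≥ 12 — no move.
  17: 17 XOR 27 = 10 < 17 — winning move (to 10).
  27: 27 XOR 27 = 0 < 27 — winning move (to 0).
  14: 14 XOR 27 = 21 ≥ 14 — no move.
That gives 3 winning moves.

3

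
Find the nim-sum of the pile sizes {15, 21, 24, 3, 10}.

11

Nim-sum: 15 ⊕ 21 ⊕ 24 ⊕ 3 ⊕ 10 = 11.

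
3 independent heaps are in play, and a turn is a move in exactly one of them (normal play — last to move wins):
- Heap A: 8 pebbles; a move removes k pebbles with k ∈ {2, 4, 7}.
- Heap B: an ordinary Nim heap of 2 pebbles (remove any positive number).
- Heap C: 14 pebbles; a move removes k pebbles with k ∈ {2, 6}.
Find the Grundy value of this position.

For heap A, compute g(0), g(1), … with moves {2, 4, 7}:
g(0) = mex{} = 0
g(1) = mex{} = 0
g(2) = mex{0} = 1
g(3) = mex{0} = 1
g(4) = mex{0,1} = 2
g(5) = mex{0,1} = 2
g(6) = mex{1,2} = 0
g(7) = mex{0,1,2} = 3
g(8) = mex{0,2} = 1
So g(8) = 1.
Heap B is a plain Nim heap of size 2, so its Grundy value is 2.
Build the Grundy sequence for heap C with g(k) = mex{g(k−s) : s ∈ {2, 6}, s ≤ k}:
k:     0  1  2  3  4  5  6  7  8  9 10 11 12 13 14
g(k):  0  0  1  1  0  0  1  1  0  0  1  1  0  0  1
So g(14) = 1.
By the Sprague-Grundy theorem, the Grundy value of a sum of independent games is the XOR of the component values.
Combined value = 1 ⊕ 2 ⊕ 1 = 2.

2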